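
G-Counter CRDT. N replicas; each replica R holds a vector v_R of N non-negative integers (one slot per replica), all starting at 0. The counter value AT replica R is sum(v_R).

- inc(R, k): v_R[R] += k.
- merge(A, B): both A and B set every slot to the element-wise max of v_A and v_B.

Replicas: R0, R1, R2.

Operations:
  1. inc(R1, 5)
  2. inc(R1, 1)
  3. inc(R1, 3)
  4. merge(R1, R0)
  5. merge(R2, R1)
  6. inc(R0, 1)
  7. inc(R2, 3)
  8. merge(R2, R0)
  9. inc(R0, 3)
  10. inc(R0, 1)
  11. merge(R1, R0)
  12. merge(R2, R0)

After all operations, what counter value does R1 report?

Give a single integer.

Op 1: inc R1 by 5 -> R1=(0,5,0) value=5
Op 2: inc R1 by 1 -> R1=(0,6,0) value=6
Op 3: inc R1 by 3 -> R1=(0,9,0) value=9
Op 4: merge R1<->R0 -> R1=(0,9,0) R0=(0,9,0)
Op 5: merge R2<->R1 -> R2=(0,9,0) R1=(0,9,0)
Op 6: inc R0 by 1 -> R0=(1,9,0) value=10
Op 7: inc R2 by 3 -> R2=(0,9,3) value=12
Op 8: merge R2<->R0 -> R2=(1,9,3) R0=(1,9,3)
Op 9: inc R0 by 3 -> R0=(4,9,3) value=16
Op 10: inc R0 by 1 -> R0=(5,9,3) value=17
Op 11: merge R1<->R0 -> R1=(5,9,3) R0=(5,9,3)
Op 12: merge R2<->R0 -> R2=(5,9,3) R0=(5,9,3)

Answer: 17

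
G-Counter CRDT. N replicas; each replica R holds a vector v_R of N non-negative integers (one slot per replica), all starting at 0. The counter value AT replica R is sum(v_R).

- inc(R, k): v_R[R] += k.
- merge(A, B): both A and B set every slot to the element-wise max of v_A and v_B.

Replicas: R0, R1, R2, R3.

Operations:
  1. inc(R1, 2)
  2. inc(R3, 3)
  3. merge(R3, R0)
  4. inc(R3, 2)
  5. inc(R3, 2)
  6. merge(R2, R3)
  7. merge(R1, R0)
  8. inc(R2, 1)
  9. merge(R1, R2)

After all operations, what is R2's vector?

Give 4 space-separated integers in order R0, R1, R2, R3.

Op 1: inc R1 by 2 -> R1=(0,2,0,0) value=2
Op 2: inc R3 by 3 -> R3=(0,0,0,3) value=3
Op 3: merge R3<->R0 -> R3=(0,0,0,3) R0=(0,0,0,3)
Op 4: inc R3 by 2 -> R3=(0,0,0,5) value=5
Op 5: inc R3 by 2 -> R3=(0,0,0,7) value=7
Op 6: merge R2<->R3 -> R2=(0,0,0,7) R3=(0,0,0,7)
Op 7: merge R1<->R0 -> R1=(0,2,0,3) R0=(0,2,0,3)
Op 8: inc R2 by 1 -> R2=(0,0,1,7) value=8
Op 9: merge R1<->R2 -> R1=(0,2,1,7) R2=(0,2,1,7)

Answer: 0 2 1 7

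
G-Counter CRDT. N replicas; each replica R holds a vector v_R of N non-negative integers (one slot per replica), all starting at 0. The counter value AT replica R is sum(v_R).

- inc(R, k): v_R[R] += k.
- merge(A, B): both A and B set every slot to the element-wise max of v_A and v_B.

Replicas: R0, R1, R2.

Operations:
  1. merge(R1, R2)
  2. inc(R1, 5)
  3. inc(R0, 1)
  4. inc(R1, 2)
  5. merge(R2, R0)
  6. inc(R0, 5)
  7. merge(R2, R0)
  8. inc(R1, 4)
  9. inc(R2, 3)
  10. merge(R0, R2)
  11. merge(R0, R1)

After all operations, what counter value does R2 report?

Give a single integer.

Op 1: merge R1<->R2 -> R1=(0,0,0) R2=(0,0,0)
Op 2: inc R1 by 5 -> R1=(0,5,0) value=5
Op 3: inc R0 by 1 -> R0=(1,0,0) value=1
Op 4: inc R1 by 2 -> R1=(0,7,0) value=7
Op 5: merge R2<->R0 -> R2=(1,0,0) R0=(1,0,0)
Op 6: inc R0 by 5 -> R0=(6,0,0) value=6
Op 7: merge R2<->R0 -> R2=(6,0,0) R0=(6,0,0)
Op 8: inc R1 by 4 -> R1=(0,11,0) value=11
Op 9: inc R2 by 3 -> R2=(6,0,3) value=9
Op 10: merge R0<->R2 -> R0=(6,0,3) R2=(6,0,3)
Op 11: merge R0<->R1 -> R0=(6,11,3) R1=(6,11,3)

Answer: 9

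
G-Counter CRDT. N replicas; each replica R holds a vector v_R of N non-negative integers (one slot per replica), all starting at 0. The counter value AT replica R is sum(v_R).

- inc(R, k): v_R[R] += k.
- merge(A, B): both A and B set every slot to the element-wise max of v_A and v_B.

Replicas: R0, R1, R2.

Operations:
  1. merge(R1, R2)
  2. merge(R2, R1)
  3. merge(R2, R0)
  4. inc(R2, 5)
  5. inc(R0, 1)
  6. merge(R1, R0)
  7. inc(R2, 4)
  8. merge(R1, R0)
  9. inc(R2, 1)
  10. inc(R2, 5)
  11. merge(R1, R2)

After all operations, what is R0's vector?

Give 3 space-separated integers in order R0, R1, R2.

Answer: 1 0 0

Derivation:
Op 1: merge R1<->R2 -> R1=(0,0,0) R2=(0,0,0)
Op 2: merge R2<->R1 -> R2=(0,0,0) R1=(0,0,0)
Op 3: merge R2<->R0 -> R2=(0,0,0) R0=(0,0,0)
Op 4: inc R2 by 5 -> R2=(0,0,5) value=5
Op 5: inc R0 by 1 -> R0=(1,0,0) value=1
Op 6: merge R1<->R0 -> R1=(1,0,0) R0=(1,0,0)
Op 7: inc R2 by 4 -> R2=(0,0,9) value=9
Op 8: merge R1<->R0 -> R1=(1,0,0) R0=(1,0,0)
Op 9: inc R2 by 1 -> R2=(0,0,10) value=10
Op 10: inc R2 by 5 -> R2=(0,0,15) value=15
Op 11: merge R1<->R2 -> R1=(1,0,15) R2=(1,0,15)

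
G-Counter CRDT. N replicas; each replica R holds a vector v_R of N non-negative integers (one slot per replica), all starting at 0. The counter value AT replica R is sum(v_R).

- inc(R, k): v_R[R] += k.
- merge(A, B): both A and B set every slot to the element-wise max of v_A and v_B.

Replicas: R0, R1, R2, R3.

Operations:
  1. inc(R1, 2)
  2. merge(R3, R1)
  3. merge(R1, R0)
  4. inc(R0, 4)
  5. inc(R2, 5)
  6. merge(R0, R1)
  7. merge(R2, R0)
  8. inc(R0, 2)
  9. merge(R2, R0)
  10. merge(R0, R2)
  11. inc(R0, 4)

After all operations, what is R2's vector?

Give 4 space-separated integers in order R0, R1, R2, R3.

Answer: 6 2 5 0

Derivation:
Op 1: inc R1 by 2 -> R1=(0,2,0,0) value=2
Op 2: merge R3<->R1 -> R3=(0,2,0,0) R1=(0,2,0,0)
Op 3: merge R1<->R0 -> R1=(0,2,0,0) R0=(0,2,0,0)
Op 4: inc R0 by 4 -> R0=(4,2,0,0) value=6
Op 5: inc R2 by 5 -> R2=(0,0,5,0) value=5
Op 6: merge R0<->R1 -> R0=(4,2,0,0) R1=(4,2,0,0)
Op 7: merge R2<->R0 -> R2=(4,2,5,0) R0=(4,2,5,0)
Op 8: inc R0 by 2 -> R0=(6,2,5,0) value=13
Op 9: merge R2<->R0 -> R2=(6,2,5,0) R0=(6,2,5,0)
Op 10: merge R0<->R2 -> R0=(6,2,5,0) R2=(6,2,5,0)
Op 11: inc R0 by 4 -> R0=(10,2,5,0) value=17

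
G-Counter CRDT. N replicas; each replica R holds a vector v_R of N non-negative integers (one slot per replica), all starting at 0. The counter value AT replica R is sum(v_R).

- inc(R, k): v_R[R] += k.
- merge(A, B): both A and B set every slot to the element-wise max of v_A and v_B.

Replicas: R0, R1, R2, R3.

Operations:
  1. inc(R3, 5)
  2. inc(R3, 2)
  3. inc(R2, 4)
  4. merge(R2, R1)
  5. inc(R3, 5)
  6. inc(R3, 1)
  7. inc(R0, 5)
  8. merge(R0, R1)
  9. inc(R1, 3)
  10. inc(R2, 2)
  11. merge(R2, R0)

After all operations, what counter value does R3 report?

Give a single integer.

Answer: 13

Derivation:
Op 1: inc R3 by 5 -> R3=(0,0,0,5) value=5
Op 2: inc R3 by 2 -> R3=(0,0,0,7) value=7
Op 3: inc R2 by 4 -> R2=(0,0,4,0) value=4
Op 4: merge R2<->R1 -> R2=(0,0,4,0) R1=(0,0,4,0)
Op 5: inc R3 by 5 -> R3=(0,0,0,12) value=12
Op 6: inc R3 by 1 -> R3=(0,0,0,13) value=13
Op 7: inc R0 by 5 -> R0=(5,0,0,0) value=5
Op 8: merge R0<->R1 -> R0=(5,0,4,0) R1=(5,0,4,0)
Op 9: inc R1 by 3 -> R1=(5,3,4,0) value=12
Op 10: inc R2 by 2 -> R2=(0,0,6,0) value=6
Op 11: merge R2<->R0 -> R2=(5,0,6,0) R0=(5,0,6,0)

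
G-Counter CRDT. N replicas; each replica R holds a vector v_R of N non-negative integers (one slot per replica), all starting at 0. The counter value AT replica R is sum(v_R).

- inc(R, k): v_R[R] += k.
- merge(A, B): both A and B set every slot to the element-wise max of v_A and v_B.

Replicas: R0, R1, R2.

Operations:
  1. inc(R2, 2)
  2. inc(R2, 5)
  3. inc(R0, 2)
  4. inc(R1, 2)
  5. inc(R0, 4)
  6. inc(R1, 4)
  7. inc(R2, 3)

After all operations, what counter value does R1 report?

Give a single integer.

Op 1: inc R2 by 2 -> R2=(0,0,2) value=2
Op 2: inc R2 by 5 -> R2=(0,0,7) value=7
Op 3: inc R0 by 2 -> R0=(2,0,0) value=2
Op 4: inc R1 by 2 -> R1=(0,2,0) value=2
Op 5: inc R0 by 4 -> R0=(6,0,0) value=6
Op 6: inc R1 by 4 -> R1=(0,6,0) value=6
Op 7: inc R2 by 3 -> R2=(0,0,10) value=10

Answer: 6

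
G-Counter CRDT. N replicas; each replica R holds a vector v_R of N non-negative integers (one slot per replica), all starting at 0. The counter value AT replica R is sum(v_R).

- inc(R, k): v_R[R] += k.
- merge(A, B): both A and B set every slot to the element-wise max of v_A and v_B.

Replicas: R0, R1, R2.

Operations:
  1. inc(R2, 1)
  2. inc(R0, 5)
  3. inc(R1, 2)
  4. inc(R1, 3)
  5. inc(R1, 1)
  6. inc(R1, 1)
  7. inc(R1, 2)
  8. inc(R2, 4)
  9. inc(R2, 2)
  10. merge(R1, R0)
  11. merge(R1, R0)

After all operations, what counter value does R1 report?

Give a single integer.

Answer: 14

Derivation:
Op 1: inc R2 by 1 -> R2=(0,0,1) value=1
Op 2: inc R0 by 5 -> R0=(5,0,0) value=5
Op 3: inc R1 by 2 -> R1=(0,2,0) value=2
Op 4: inc R1 by 3 -> R1=(0,5,0) value=5
Op 5: inc R1 by 1 -> R1=(0,6,0) value=6
Op 6: inc R1 by 1 -> R1=(0,7,0) value=7
Op 7: inc R1 by 2 -> R1=(0,9,0) value=9
Op 8: inc R2 by 4 -> R2=(0,0,5) value=5
Op 9: inc R2 by 2 -> R2=(0,0,7) value=7
Op 10: merge R1<->R0 -> R1=(5,9,0) R0=(5,9,0)
Op 11: merge R1<->R0 -> R1=(5,9,0) R0=(5,9,0)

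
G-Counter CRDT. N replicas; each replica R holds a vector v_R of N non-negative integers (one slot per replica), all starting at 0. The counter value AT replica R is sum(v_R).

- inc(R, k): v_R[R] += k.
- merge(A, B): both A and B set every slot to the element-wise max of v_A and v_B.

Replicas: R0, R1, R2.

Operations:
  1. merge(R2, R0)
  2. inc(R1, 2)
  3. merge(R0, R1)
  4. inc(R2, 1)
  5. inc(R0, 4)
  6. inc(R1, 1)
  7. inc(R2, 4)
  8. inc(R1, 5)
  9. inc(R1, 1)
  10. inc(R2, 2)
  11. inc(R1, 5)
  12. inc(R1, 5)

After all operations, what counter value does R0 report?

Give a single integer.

Op 1: merge R2<->R0 -> R2=(0,0,0) R0=(0,0,0)
Op 2: inc R1 by 2 -> R1=(0,2,0) value=2
Op 3: merge R0<->R1 -> R0=(0,2,0) R1=(0,2,0)
Op 4: inc R2 by 1 -> R2=(0,0,1) value=1
Op 5: inc R0 by 4 -> R0=(4,2,0) value=6
Op 6: inc R1 by 1 -> R1=(0,3,0) value=3
Op 7: inc R2 by 4 -> R2=(0,0,5) value=5
Op 8: inc R1 by 5 -> R1=(0,8,0) value=8
Op 9: inc R1 by 1 -> R1=(0,9,0) value=9
Op 10: inc R2 by 2 -> R2=(0,0,7) value=7
Op 11: inc R1 by 5 -> R1=(0,14,0) value=14
Op 12: inc R1 by 5 -> R1=(0,19,0) value=19

Answer: 6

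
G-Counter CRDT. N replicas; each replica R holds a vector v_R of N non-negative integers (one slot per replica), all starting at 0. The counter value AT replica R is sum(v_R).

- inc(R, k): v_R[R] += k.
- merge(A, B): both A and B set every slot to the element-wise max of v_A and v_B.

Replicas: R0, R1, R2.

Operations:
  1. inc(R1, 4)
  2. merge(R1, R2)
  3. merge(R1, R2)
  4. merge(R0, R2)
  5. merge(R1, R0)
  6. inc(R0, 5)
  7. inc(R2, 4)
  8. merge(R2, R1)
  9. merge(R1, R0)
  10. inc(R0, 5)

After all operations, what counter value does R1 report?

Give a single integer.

Op 1: inc R1 by 4 -> R1=(0,4,0) value=4
Op 2: merge R1<->R2 -> R1=(0,4,0) R2=(0,4,0)
Op 3: merge R1<->R2 -> R1=(0,4,0) R2=(0,4,0)
Op 4: merge R0<->R2 -> R0=(0,4,0) R2=(0,4,0)
Op 5: merge R1<->R0 -> R1=(0,4,0) R0=(0,4,0)
Op 6: inc R0 by 5 -> R0=(5,4,0) value=9
Op 7: inc R2 by 4 -> R2=(0,4,4) value=8
Op 8: merge R2<->R1 -> R2=(0,4,4) R1=(0,4,4)
Op 9: merge R1<->R0 -> R1=(5,4,4) R0=(5,4,4)
Op 10: inc R0 by 5 -> R0=(10,4,4) value=18

Answer: 13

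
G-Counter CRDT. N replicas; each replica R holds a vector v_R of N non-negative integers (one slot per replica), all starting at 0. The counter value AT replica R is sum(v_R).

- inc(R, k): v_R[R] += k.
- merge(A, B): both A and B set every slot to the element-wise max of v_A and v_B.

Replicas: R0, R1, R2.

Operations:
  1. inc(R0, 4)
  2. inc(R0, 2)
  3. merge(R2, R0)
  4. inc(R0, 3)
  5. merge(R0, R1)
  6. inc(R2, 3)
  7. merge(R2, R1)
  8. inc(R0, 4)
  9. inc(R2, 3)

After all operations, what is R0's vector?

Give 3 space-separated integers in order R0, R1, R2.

Op 1: inc R0 by 4 -> R0=(4,0,0) value=4
Op 2: inc R0 by 2 -> R0=(6,0,0) value=6
Op 3: merge R2<->R0 -> R2=(6,0,0) R0=(6,0,0)
Op 4: inc R0 by 3 -> R0=(9,0,0) value=9
Op 5: merge R0<->R1 -> R0=(9,0,0) R1=(9,0,0)
Op 6: inc R2 by 3 -> R2=(6,0,3) value=9
Op 7: merge R2<->R1 -> R2=(9,0,3) R1=(9,0,3)
Op 8: inc R0 by 4 -> R0=(13,0,0) value=13
Op 9: inc R2 by 3 -> R2=(9,0,6) value=15

Answer: 13 0 0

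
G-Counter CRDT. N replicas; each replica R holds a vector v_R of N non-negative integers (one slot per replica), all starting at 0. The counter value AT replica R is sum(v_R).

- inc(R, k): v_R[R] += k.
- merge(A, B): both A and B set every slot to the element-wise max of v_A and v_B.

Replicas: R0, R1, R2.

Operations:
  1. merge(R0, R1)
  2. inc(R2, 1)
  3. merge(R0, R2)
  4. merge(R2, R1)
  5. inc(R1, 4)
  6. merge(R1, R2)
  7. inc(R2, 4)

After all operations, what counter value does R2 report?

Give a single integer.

Answer: 9

Derivation:
Op 1: merge R0<->R1 -> R0=(0,0,0) R1=(0,0,0)
Op 2: inc R2 by 1 -> R2=(0,0,1) value=1
Op 3: merge R0<->R2 -> R0=(0,0,1) R2=(0,0,1)
Op 4: merge R2<->R1 -> R2=(0,0,1) R1=(0,0,1)
Op 5: inc R1 by 4 -> R1=(0,4,1) value=5
Op 6: merge R1<->R2 -> R1=(0,4,1) R2=(0,4,1)
Op 7: inc R2 by 4 -> R2=(0,4,5) value=9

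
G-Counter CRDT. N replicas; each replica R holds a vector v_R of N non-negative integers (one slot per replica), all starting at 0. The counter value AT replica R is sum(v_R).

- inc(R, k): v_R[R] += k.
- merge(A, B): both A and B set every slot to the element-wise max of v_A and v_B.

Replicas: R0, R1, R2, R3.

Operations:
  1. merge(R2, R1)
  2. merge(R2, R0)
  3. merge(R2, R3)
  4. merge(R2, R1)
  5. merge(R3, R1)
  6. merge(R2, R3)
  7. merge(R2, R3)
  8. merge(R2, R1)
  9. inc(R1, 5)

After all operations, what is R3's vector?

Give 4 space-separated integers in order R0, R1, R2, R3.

Answer: 0 0 0 0

Derivation:
Op 1: merge R2<->R1 -> R2=(0,0,0,0) R1=(0,0,0,0)
Op 2: merge R2<->R0 -> R2=(0,0,0,0) R0=(0,0,0,0)
Op 3: merge R2<->R3 -> R2=(0,0,0,0) R3=(0,0,0,0)
Op 4: merge R2<->R1 -> R2=(0,0,0,0) R1=(0,0,0,0)
Op 5: merge R3<->R1 -> R3=(0,0,0,0) R1=(0,0,0,0)
Op 6: merge R2<->R3 -> R2=(0,0,0,0) R3=(0,0,0,0)
Op 7: merge R2<->R3 -> R2=(0,0,0,0) R3=(0,0,0,0)
Op 8: merge R2<->R1 -> R2=(0,0,0,0) R1=(0,0,0,0)
Op 9: inc R1 by 5 -> R1=(0,5,0,0) value=5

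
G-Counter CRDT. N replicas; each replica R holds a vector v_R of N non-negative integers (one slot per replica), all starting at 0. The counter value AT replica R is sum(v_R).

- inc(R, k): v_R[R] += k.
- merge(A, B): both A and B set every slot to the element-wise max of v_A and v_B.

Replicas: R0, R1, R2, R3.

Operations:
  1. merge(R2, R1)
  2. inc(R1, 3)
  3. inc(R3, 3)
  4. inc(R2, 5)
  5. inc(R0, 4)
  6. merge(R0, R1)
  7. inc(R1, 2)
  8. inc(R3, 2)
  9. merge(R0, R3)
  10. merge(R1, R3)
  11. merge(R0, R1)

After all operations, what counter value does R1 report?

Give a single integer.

Answer: 14

Derivation:
Op 1: merge R2<->R1 -> R2=(0,0,0,0) R1=(0,0,0,0)
Op 2: inc R1 by 3 -> R1=(0,3,0,0) value=3
Op 3: inc R3 by 3 -> R3=(0,0,0,3) value=3
Op 4: inc R2 by 5 -> R2=(0,0,5,0) value=5
Op 5: inc R0 by 4 -> R0=(4,0,0,0) value=4
Op 6: merge R0<->R1 -> R0=(4,3,0,0) R1=(4,3,0,0)
Op 7: inc R1 by 2 -> R1=(4,5,0,0) value=9
Op 8: inc R3 by 2 -> R3=(0,0,0,5) value=5
Op 9: merge R0<->R3 -> R0=(4,3,0,5) R3=(4,3,0,5)
Op 10: merge R1<->R3 -> R1=(4,5,0,5) R3=(4,5,0,5)
Op 11: merge R0<->R1 -> R0=(4,5,0,5) R1=(4,5,0,5)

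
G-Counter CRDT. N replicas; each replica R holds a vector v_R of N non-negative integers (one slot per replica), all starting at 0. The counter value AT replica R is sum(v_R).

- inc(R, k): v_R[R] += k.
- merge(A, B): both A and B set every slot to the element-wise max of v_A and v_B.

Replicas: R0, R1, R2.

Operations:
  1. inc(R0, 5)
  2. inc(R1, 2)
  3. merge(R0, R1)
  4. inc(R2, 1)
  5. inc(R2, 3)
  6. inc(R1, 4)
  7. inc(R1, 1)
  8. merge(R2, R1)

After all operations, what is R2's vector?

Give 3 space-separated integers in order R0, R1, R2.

Op 1: inc R0 by 5 -> R0=(5,0,0) value=5
Op 2: inc R1 by 2 -> R1=(0,2,0) value=2
Op 3: merge R0<->R1 -> R0=(5,2,0) R1=(5,2,0)
Op 4: inc R2 by 1 -> R2=(0,0,1) value=1
Op 5: inc R2 by 3 -> R2=(0,0,4) value=4
Op 6: inc R1 by 4 -> R1=(5,6,0) value=11
Op 7: inc R1 by 1 -> R1=(5,7,0) value=12
Op 8: merge R2<->R1 -> R2=(5,7,4) R1=(5,7,4)

Answer: 5 7 4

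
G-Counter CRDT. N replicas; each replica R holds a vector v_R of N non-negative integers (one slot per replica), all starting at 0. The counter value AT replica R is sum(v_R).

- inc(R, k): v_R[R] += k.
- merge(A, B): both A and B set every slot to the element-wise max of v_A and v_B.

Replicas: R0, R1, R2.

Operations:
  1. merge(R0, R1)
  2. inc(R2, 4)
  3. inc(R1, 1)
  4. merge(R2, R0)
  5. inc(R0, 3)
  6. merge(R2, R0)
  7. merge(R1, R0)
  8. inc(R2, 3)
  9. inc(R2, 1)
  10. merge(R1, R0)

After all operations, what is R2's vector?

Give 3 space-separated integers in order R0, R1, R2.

Op 1: merge R0<->R1 -> R0=(0,0,0) R1=(0,0,0)
Op 2: inc R2 by 4 -> R2=(0,0,4) value=4
Op 3: inc R1 by 1 -> R1=(0,1,0) value=1
Op 4: merge R2<->R0 -> R2=(0,0,4) R0=(0,0,4)
Op 5: inc R0 by 3 -> R0=(3,0,4) value=7
Op 6: merge R2<->R0 -> R2=(3,0,4) R0=(3,0,4)
Op 7: merge R1<->R0 -> R1=(3,1,4) R0=(3,1,4)
Op 8: inc R2 by 3 -> R2=(3,0,7) value=10
Op 9: inc R2 by 1 -> R2=(3,0,8) value=11
Op 10: merge R1<->R0 -> R1=(3,1,4) R0=(3,1,4)

Answer: 3 0 8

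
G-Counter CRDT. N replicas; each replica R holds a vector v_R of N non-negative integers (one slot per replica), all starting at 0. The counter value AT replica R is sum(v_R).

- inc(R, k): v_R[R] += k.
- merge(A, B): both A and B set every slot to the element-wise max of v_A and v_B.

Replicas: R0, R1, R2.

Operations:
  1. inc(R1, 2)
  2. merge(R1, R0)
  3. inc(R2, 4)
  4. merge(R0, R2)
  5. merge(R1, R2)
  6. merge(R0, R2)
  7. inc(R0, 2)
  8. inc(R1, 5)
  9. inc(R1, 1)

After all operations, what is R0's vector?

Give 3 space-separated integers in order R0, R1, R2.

Op 1: inc R1 by 2 -> R1=(0,2,0) value=2
Op 2: merge R1<->R0 -> R1=(0,2,0) R0=(0,2,0)
Op 3: inc R2 by 4 -> R2=(0,0,4) value=4
Op 4: merge R0<->R2 -> R0=(0,2,4) R2=(0,2,4)
Op 5: merge R1<->R2 -> R1=(0,2,4) R2=(0,2,4)
Op 6: merge R0<->R2 -> R0=(0,2,4) R2=(0,2,4)
Op 7: inc R0 by 2 -> R0=(2,2,4) value=8
Op 8: inc R1 by 5 -> R1=(0,7,4) value=11
Op 9: inc R1 by 1 -> R1=(0,8,4) value=12

Answer: 2 2 4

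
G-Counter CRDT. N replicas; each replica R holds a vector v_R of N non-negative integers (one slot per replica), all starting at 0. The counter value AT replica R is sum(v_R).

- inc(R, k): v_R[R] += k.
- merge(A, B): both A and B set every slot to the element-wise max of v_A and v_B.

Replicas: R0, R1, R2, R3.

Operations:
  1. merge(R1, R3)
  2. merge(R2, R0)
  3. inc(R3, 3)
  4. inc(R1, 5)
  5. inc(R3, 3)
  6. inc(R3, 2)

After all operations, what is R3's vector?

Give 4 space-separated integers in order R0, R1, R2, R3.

Op 1: merge R1<->R3 -> R1=(0,0,0,0) R3=(0,0,0,0)
Op 2: merge R2<->R0 -> R2=(0,0,0,0) R0=(0,0,0,0)
Op 3: inc R3 by 3 -> R3=(0,0,0,3) value=3
Op 4: inc R1 by 5 -> R1=(0,5,0,0) value=5
Op 5: inc R3 by 3 -> R3=(0,0,0,6) value=6
Op 6: inc R3 by 2 -> R3=(0,0,0,8) value=8

Answer: 0 0 0 8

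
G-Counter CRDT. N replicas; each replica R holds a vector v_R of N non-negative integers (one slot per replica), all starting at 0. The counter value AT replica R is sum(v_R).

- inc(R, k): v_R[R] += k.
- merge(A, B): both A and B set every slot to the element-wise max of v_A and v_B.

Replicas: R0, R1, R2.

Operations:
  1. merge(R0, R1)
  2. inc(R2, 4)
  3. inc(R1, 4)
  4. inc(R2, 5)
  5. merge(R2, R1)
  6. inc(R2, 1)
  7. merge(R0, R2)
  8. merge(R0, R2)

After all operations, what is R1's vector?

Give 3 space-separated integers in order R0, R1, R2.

Answer: 0 4 9

Derivation:
Op 1: merge R0<->R1 -> R0=(0,0,0) R1=(0,0,0)
Op 2: inc R2 by 4 -> R2=(0,0,4) value=4
Op 3: inc R1 by 4 -> R1=(0,4,0) value=4
Op 4: inc R2 by 5 -> R2=(0,0,9) value=9
Op 5: merge R2<->R1 -> R2=(0,4,9) R1=(0,4,9)
Op 6: inc R2 by 1 -> R2=(0,4,10) value=14
Op 7: merge R0<->R2 -> R0=(0,4,10) R2=(0,4,10)
Op 8: merge R0<->R2 -> R0=(0,4,10) R2=(0,4,10)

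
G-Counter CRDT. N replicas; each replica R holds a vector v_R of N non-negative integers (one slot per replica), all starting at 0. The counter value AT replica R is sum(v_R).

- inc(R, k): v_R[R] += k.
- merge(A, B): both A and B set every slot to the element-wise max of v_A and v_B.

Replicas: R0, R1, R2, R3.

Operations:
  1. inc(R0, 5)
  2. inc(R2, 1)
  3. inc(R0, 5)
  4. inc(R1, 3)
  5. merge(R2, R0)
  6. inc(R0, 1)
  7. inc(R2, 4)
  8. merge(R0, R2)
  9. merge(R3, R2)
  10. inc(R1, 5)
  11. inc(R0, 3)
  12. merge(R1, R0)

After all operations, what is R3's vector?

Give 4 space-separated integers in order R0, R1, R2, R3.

Op 1: inc R0 by 5 -> R0=(5,0,0,0) value=5
Op 2: inc R2 by 1 -> R2=(0,0,1,0) value=1
Op 3: inc R0 by 5 -> R0=(10,0,0,0) value=10
Op 4: inc R1 by 3 -> R1=(0,3,0,0) value=3
Op 5: merge R2<->R0 -> R2=(10,0,1,0) R0=(10,0,1,0)
Op 6: inc R0 by 1 -> R0=(11,0,1,0) value=12
Op 7: inc R2 by 4 -> R2=(10,0,5,0) value=15
Op 8: merge R0<->R2 -> R0=(11,0,5,0) R2=(11,0,5,0)
Op 9: merge R3<->R2 -> R3=(11,0,5,0) R2=(11,0,5,0)
Op 10: inc R1 by 5 -> R1=(0,8,0,0) value=8
Op 11: inc R0 by 3 -> R0=(14,0,5,0) value=19
Op 12: merge R1<->R0 -> R1=(14,8,5,0) R0=(14,8,5,0)

Answer: 11 0 5 0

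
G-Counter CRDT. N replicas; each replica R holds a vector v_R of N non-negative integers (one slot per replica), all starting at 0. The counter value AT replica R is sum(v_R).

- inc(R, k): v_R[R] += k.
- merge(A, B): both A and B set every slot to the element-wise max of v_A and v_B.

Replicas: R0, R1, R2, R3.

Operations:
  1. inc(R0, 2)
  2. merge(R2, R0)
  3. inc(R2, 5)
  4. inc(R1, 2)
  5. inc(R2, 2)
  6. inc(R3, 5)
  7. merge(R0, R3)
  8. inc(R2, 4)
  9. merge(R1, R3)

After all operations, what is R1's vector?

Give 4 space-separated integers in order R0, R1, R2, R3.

Answer: 2 2 0 5

Derivation:
Op 1: inc R0 by 2 -> R0=(2,0,0,0) value=2
Op 2: merge R2<->R0 -> R2=(2,0,0,0) R0=(2,0,0,0)
Op 3: inc R2 by 5 -> R2=(2,0,5,0) value=7
Op 4: inc R1 by 2 -> R1=(0,2,0,0) value=2
Op 5: inc R2 by 2 -> R2=(2,0,7,0) value=9
Op 6: inc R3 by 5 -> R3=(0,0,0,5) value=5
Op 7: merge R0<->R3 -> R0=(2,0,0,5) R3=(2,0,0,5)
Op 8: inc R2 by 4 -> R2=(2,0,11,0) value=13
Op 9: merge R1<->R3 -> R1=(2,2,0,5) R3=(2,2,0,5)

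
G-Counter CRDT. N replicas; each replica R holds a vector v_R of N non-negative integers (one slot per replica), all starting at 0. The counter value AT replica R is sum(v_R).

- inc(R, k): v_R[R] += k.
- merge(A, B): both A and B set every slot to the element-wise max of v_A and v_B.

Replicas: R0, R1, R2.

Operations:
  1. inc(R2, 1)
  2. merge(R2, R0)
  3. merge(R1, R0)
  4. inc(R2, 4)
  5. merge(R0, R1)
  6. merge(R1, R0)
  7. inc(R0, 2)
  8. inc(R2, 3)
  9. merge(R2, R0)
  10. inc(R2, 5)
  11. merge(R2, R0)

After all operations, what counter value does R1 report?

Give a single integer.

Answer: 1

Derivation:
Op 1: inc R2 by 1 -> R2=(0,0,1) value=1
Op 2: merge R2<->R0 -> R2=(0,0,1) R0=(0,0,1)
Op 3: merge R1<->R0 -> R1=(0,0,1) R0=(0,0,1)
Op 4: inc R2 by 4 -> R2=(0,0,5) value=5
Op 5: merge R0<->R1 -> R0=(0,0,1) R1=(0,0,1)
Op 6: merge R1<->R0 -> R1=(0,0,1) R0=(0,0,1)
Op 7: inc R0 by 2 -> R0=(2,0,1) value=3
Op 8: inc R2 by 3 -> R2=(0,0,8) value=8
Op 9: merge R2<->R0 -> R2=(2,0,8) R0=(2,0,8)
Op 10: inc R2 by 5 -> R2=(2,0,13) value=15
Op 11: merge R2<->R0 -> R2=(2,0,13) R0=(2,0,13)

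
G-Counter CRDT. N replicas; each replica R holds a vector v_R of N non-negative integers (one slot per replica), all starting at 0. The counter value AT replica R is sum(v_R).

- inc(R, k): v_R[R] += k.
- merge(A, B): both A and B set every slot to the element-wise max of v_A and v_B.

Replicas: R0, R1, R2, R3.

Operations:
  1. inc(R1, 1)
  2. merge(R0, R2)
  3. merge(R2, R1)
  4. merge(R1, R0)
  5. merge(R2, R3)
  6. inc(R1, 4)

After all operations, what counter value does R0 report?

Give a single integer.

Answer: 1

Derivation:
Op 1: inc R1 by 1 -> R1=(0,1,0,0) value=1
Op 2: merge R0<->R2 -> R0=(0,0,0,0) R2=(0,0,0,0)
Op 3: merge R2<->R1 -> R2=(0,1,0,0) R1=(0,1,0,0)
Op 4: merge R1<->R0 -> R1=(0,1,0,0) R0=(0,1,0,0)
Op 5: merge R2<->R3 -> R2=(0,1,0,0) R3=(0,1,0,0)
Op 6: inc R1 by 4 -> R1=(0,5,0,0) value=5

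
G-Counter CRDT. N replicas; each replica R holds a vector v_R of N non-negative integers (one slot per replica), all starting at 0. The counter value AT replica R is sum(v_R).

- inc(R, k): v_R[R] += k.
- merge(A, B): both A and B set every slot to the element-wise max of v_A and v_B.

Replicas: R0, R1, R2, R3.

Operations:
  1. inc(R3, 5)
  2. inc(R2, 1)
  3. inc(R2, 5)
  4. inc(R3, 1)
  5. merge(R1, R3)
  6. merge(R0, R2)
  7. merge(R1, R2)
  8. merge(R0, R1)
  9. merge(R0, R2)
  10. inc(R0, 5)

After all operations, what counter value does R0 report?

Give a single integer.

Op 1: inc R3 by 5 -> R3=(0,0,0,5) value=5
Op 2: inc R2 by 1 -> R2=(0,0,1,0) value=1
Op 3: inc R2 by 5 -> R2=(0,0,6,0) value=6
Op 4: inc R3 by 1 -> R3=(0,0,0,6) value=6
Op 5: merge R1<->R3 -> R1=(0,0,0,6) R3=(0,0,0,6)
Op 6: merge R0<->R2 -> R0=(0,0,6,0) R2=(0,0,6,0)
Op 7: merge R1<->R2 -> R1=(0,0,6,6) R2=(0,0,6,6)
Op 8: merge R0<->R1 -> R0=(0,0,6,6) R1=(0,0,6,6)
Op 9: merge R0<->R2 -> R0=(0,0,6,6) R2=(0,0,6,6)
Op 10: inc R0 by 5 -> R0=(5,0,6,6) value=17

Answer: 17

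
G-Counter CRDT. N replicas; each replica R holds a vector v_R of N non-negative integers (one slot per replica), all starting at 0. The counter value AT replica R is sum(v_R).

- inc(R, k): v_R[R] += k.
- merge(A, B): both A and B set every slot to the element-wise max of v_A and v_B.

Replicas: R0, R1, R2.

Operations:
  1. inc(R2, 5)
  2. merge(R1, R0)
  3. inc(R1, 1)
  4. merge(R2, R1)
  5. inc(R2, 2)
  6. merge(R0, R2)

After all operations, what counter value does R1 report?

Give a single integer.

Op 1: inc R2 by 5 -> R2=(0,0,5) value=5
Op 2: merge R1<->R0 -> R1=(0,0,0) R0=(0,0,0)
Op 3: inc R1 by 1 -> R1=(0,1,0) value=1
Op 4: merge R2<->R1 -> R2=(0,1,5) R1=(0,1,5)
Op 5: inc R2 by 2 -> R2=(0,1,7) value=8
Op 6: merge R0<->R2 -> R0=(0,1,7) R2=(0,1,7)

Answer: 6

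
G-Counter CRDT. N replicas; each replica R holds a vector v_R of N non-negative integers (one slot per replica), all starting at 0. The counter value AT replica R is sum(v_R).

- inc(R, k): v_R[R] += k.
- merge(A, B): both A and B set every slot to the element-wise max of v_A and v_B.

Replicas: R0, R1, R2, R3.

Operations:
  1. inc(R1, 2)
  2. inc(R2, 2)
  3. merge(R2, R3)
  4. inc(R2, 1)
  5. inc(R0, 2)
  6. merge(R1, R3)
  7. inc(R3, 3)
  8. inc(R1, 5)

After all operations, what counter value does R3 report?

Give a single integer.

Answer: 7

Derivation:
Op 1: inc R1 by 2 -> R1=(0,2,0,0) value=2
Op 2: inc R2 by 2 -> R2=(0,0,2,0) value=2
Op 3: merge R2<->R3 -> R2=(0,0,2,0) R3=(0,0,2,0)
Op 4: inc R2 by 1 -> R2=(0,0,3,0) value=3
Op 5: inc R0 by 2 -> R0=(2,0,0,0) value=2
Op 6: merge R1<->R3 -> R1=(0,2,2,0) R3=(0,2,2,0)
Op 7: inc R3 by 3 -> R3=(0,2,2,3) value=7
Op 8: inc R1 by 5 -> R1=(0,7,2,0) value=9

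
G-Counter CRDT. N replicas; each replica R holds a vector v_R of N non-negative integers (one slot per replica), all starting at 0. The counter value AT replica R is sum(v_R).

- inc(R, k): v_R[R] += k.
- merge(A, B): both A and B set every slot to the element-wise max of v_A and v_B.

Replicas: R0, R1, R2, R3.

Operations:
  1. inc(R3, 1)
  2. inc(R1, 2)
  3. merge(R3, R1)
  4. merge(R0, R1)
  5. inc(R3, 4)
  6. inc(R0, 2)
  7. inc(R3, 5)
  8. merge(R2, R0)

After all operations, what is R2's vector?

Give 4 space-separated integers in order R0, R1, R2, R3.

Answer: 2 2 0 1

Derivation:
Op 1: inc R3 by 1 -> R3=(0,0,0,1) value=1
Op 2: inc R1 by 2 -> R1=(0,2,0,0) value=2
Op 3: merge R3<->R1 -> R3=(0,2,0,1) R1=(0,2,0,1)
Op 4: merge R0<->R1 -> R0=(0,2,0,1) R1=(0,2,0,1)
Op 5: inc R3 by 4 -> R3=(0,2,0,5) value=7
Op 6: inc R0 by 2 -> R0=(2,2,0,1) value=5
Op 7: inc R3 by 5 -> R3=(0,2,0,10) value=12
Op 8: merge R2<->R0 -> R2=(2,2,0,1) R0=(2,2,0,1)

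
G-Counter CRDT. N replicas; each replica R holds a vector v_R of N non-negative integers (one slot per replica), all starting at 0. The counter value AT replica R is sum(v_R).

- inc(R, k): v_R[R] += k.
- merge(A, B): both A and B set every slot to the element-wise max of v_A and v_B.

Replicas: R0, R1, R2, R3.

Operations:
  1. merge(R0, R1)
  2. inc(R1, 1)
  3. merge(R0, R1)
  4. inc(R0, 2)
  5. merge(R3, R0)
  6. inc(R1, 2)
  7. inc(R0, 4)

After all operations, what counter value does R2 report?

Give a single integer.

Op 1: merge R0<->R1 -> R0=(0,0,0,0) R1=(0,0,0,0)
Op 2: inc R1 by 1 -> R1=(0,1,0,0) value=1
Op 3: merge R0<->R1 -> R0=(0,1,0,0) R1=(0,1,0,0)
Op 4: inc R0 by 2 -> R0=(2,1,0,0) value=3
Op 5: merge R3<->R0 -> R3=(2,1,0,0) R0=(2,1,0,0)
Op 6: inc R1 by 2 -> R1=(0,3,0,0) value=3
Op 7: inc R0 by 4 -> R0=(6,1,0,0) value=7

Answer: 0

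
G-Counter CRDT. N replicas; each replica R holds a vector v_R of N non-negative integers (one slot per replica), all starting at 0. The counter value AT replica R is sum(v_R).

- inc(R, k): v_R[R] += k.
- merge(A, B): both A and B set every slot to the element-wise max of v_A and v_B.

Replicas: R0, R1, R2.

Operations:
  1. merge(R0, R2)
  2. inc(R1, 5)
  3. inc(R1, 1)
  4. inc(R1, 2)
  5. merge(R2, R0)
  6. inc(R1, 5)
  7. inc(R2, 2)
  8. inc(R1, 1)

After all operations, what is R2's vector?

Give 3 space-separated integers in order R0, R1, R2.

Answer: 0 0 2

Derivation:
Op 1: merge R0<->R2 -> R0=(0,0,0) R2=(0,0,0)
Op 2: inc R1 by 5 -> R1=(0,5,0) value=5
Op 3: inc R1 by 1 -> R1=(0,6,0) value=6
Op 4: inc R1 by 2 -> R1=(0,8,0) value=8
Op 5: merge R2<->R0 -> R2=(0,0,0) R0=(0,0,0)
Op 6: inc R1 by 5 -> R1=(0,13,0) value=13
Op 7: inc R2 by 2 -> R2=(0,0,2) value=2
Op 8: inc R1 by 1 -> R1=(0,14,0) value=14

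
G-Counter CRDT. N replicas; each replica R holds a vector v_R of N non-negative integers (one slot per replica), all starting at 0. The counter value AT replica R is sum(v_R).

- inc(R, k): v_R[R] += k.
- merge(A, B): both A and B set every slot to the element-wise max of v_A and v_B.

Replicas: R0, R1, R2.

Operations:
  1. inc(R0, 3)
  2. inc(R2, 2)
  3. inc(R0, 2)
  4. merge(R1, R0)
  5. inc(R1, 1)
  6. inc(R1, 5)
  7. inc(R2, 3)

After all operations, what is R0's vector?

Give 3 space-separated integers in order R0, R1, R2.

Op 1: inc R0 by 3 -> R0=(3,0,0) value=3
Op 2: inc R2 by 2 -> R2=(0,0,2) value=2
Op 3: inc R0 by 2 -> R0=(5,0,0) value=5
Op 4: merge R1<->R0 -> R1=(5,0,0) R0=(5,0,0)
Op 5: inc R1 by 1 -> R1=(5,1,0) value=6
Op 6: inc R1 by 5 -> R1=(5,6,0) value=11
Op 7: inc R2 by 3 -> R2=(0,0,5) value=5

Answer: 5 0 0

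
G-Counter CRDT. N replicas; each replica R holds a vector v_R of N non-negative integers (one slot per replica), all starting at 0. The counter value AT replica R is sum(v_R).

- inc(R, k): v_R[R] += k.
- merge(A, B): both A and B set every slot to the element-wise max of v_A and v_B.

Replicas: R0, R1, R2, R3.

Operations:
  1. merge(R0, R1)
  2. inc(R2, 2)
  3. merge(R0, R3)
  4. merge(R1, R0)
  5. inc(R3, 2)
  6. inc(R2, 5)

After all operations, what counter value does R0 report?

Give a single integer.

Op 1: merge R0<->R1 -> R0=(0,0,0,0) R1=(0,0,0,0)
Op 2: inc R2 by 2 -> R2=(0,0,2,0) value=2
Op 3: merge R0<->R3 -> R0=(0,0,0,0) R3=(0,0,0,0)
Op 4: merge R1<->R0 -> R1=(0,0,0,0) R0=(0,0,0,0)
Op 5: inc R3 by 2 -> R3=(0,0,0,2) value=2
Op 6: inc R2 by 5 -> R2=(0,0,7,0) value=7

Answer: 0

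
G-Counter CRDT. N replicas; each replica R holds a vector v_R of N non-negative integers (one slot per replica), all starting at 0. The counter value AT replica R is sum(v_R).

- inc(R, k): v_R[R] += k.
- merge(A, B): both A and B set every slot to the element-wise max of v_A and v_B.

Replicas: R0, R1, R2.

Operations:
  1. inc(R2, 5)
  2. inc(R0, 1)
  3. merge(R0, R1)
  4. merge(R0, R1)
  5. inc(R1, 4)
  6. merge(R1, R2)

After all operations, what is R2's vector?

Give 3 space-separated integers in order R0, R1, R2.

Answer: 1 4 5

Derivation:
Op 1: inc R2 by 5 -> R2=(0,0,5) value=5
Op 2: inc R0 by 1 -> R0=(1,0,0) value=1
Op 3: merge R0<->R1 -> R0=(1,0,0) R1=(1,0,0)
Op 4: merge R0<->R1 -> R0=(1,0,0) R1=(1,0,0)
Op 5: inc R1 by 4 -> R1=(1,4,0) value=5
Op 6: merge R1<->R2 -> R1=(1,4,5) R2=(1,4,5)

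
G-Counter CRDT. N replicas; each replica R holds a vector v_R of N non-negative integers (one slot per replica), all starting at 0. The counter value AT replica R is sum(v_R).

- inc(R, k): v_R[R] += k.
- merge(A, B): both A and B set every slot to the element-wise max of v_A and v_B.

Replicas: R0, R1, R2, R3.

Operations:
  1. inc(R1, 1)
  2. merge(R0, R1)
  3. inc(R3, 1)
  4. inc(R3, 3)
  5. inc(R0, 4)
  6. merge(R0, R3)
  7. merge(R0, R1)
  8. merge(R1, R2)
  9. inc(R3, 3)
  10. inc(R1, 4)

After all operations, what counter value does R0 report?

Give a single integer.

Op 1: inc R1 by 1 -> R1=(0,1,0,0) value=1
Op 2: merge R0<->R1 -> R0=(0,1,0,0) R1=(0,1,0,0)
Op 3: inc R3 by 1 -> R3=(0,0,0,1) value=1
Op 4: inc R3 by 3 -> R3=(0,0,0,4) value=4
Op 5: inc R0 by 4 -> R0=(4,1,0,0) value=5
Op 6: merge R0<->R3 -> R0=(4,1,0,4) R3=(4,1,0,4)
Op 7: merge R0<->R1 -> R0=(4,1,0,4) R1=(4,1,0,4)
Op 8: merge R1<->R2 -> R1=(4,1,0,4) R2=(4,1,0,4)
Op 9: inc R3 by 3 -> R3=(4,1,0,7) value=12
Op 10: inc R1 by 4 -> R1=(4,5,0,4) value=13

Answer: 9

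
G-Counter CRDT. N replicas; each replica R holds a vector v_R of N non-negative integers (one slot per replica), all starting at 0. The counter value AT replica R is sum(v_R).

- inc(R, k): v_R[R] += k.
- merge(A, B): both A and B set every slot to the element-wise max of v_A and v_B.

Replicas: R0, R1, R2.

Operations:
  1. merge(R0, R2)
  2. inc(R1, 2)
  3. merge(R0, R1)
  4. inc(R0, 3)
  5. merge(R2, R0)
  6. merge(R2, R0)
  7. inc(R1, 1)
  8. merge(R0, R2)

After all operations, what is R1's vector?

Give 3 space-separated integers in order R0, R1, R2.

Answer: 0 3 0

Derivation:
Op 1: merge R0<->R2 -> R0=(0,0,0) R2=(0,0,0)
Op 2: inc R1 by 2 -> R1=(0,2,0) value=2
Op 3: merge R0<->R1 -> R0=(0,2,0) R1=(0,2,0)
Op 4: inc R0 by 3 -> R0=(3,2,0) value=5
Op 5: merge R2<->R0 -> R2=(3,2,0) R0=(3,2,0)
Op 6: merge R2<->R0 -> R2=(3,2,0) R0=(3,2,0)
Op 7: inc R1 by 1 -> R1=(0,3,0) value=3
Op 8: merge R0<->R2 -> R0=(3,2,0) R2=(3,2,0)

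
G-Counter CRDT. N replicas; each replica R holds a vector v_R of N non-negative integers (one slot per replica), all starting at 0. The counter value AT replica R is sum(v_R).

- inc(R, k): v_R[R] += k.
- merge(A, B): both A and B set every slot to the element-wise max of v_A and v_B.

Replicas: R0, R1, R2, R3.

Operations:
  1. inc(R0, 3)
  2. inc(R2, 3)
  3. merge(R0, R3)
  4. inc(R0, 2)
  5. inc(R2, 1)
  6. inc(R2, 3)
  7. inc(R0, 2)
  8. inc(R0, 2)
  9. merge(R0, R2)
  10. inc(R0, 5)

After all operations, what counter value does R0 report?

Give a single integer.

Answer: 21

Derivation:
Op 1: inc R0 by 3 -> R0=(3,0,0,0) value=3
Op 2: inc R2 by 3 -> R2=(0,0,3,0) value=3
Op 3: merge R0<->R3 -> R0=(3,0,0,0) R3=(3,0,0,0)
Op 4: inc R0 by 2 -> R0=(5,0,0,0) value=5
Op 5: inc R2 by 1 -> R2=(0,0,4,0) value=4
Op 6: inc R2 by 3 -> R2=(0,0,7,0) value=7
Op 7: inc R0 by 2 -> R0=(7,0,0,0) value=7
Op 8: inc R0 by 2 -> R0=(9,0,0,0) value=9
Op 9: merge R0<->R2 -> R0=(9,0,7,0) R2=(9,0,7,0)
Op 10: inc R0 by 5 -> R0=(14,0,7,0) value=21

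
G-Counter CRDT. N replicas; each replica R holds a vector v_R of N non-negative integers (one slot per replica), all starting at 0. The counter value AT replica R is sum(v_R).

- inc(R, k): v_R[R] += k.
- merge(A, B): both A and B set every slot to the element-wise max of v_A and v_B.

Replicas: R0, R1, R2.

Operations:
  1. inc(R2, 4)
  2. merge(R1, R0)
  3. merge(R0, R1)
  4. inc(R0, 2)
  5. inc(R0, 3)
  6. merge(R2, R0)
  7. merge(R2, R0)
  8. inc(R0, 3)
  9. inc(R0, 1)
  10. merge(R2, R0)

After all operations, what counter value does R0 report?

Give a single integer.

Op 1: inc R2 by 4 -> R2=(0,0,4) value=4
Op 2: merge R1<->R0 -> R1=(0,0,0) R0=(0,0,0)
Op 3: merge R0<->R1 -> R0=(0,0,0) R1=(0,0,0)
Op 4: inc R0 by 2 -> R0=(2,0,0) value=2
Op 5: inc R0 by 3 -> R0=(5,0,0) value=5
Op 6: merge R2<->R0 -> R2=(5,0,4) R0=(5,0,4)
Op 7: merge R2<->R0 -> R2=(5,0,4) R0=(5,0,4)
Op 8: inc R0 by 3 -> R0=(8,0,4) value=12
Op 9: inc R0 by 1 -> R0=(9,0,4) value=13
Op 10: merge R2<->R0 -> R2=(9,0,4) R0=(9,0,4)

Answer: 13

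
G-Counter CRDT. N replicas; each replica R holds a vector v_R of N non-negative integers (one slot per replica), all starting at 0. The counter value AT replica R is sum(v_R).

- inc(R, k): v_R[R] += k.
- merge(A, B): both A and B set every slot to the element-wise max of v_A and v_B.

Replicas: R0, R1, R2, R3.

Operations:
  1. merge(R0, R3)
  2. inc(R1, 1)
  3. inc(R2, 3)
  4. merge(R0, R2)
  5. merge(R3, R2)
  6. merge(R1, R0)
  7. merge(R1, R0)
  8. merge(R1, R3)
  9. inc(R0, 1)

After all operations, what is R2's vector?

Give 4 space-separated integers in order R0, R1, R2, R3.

Op 1: merge R0<->R3 -> R0=(0,0,0,0) R3=(0,0,0,0)
Op 2: inc R1 by 1 -> R1=(0,1,0,0) value=1
Op 3: inc R2 by 3 -> R2=(0,0,3,0) value=3
Op 4: merge R0<->R2 -> R0=(0,0,3,0) R2=(0,0,3,0)
Op 5: merge R3<->R2 -> R3=(0,0,3,0) R2=(0,0,3,0)
Op 6: merge R1<->R0 -> R1=(0,1,3,0) R0=(0,1,3,0)
Op 7: merge R1<->R0 -> R1=(0,1,3,0) R0=(0,1,3,0)
Op 8: merge R1<->R3 -> R1=(0,1,3,0) R3=(0,1,3,0)
Op 9: inc R0 by 1 -> R0=(1,1,3,0) value=5

Answer: 0 0 3 0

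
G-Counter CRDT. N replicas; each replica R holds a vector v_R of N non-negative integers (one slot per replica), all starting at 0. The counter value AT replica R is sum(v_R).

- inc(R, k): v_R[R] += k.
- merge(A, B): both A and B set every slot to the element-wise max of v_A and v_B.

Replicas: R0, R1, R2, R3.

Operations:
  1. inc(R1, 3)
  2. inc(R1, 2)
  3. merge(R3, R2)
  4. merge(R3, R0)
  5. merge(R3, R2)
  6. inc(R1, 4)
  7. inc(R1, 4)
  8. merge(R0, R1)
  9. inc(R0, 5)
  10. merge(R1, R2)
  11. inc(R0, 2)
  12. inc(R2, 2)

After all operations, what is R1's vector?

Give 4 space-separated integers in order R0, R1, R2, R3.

Answer: 0 13 0 0

Derivation:
Op 1: inc R1 by 3 -> R1=(0,3,0,0) value=3
Op 2: inc R1 by 2 -> R1=(0,5,0,0) value=5
Op 3: merge R3<->R2 -> R3=(0,0,0,0) R2=(0,0,0,0)
Op 4: merge R3<->R0 -> R3=(0,0,0,0) R0=(0,0,0,0)
Op 5: merge R3<->R2 -> R3=(0,0,0,0) R2=(0,0,0,0)
Op 6: inc R1 by 4 -> R1=(0,9,0,0) value=9
Op 7: inc R1 by 4 -> R1=(0,13,0,0) value=13
Op 8: merge R0<->R1 -> R0=(0,13,0,0) R1=(0,13,0,0)
Op 9: inc R0 by 5 -> R0=(5,13,0,0) value=18
Op 10: merge R1<->R2 -> R1=(0,13,0,0) R2=(0,13,0,0)
Op 11: inc R0 by 2 -> R0=(7,13,0,0) value=20
Op 12: inc R2 by 2 -> R2=(0,13,2,0) value=15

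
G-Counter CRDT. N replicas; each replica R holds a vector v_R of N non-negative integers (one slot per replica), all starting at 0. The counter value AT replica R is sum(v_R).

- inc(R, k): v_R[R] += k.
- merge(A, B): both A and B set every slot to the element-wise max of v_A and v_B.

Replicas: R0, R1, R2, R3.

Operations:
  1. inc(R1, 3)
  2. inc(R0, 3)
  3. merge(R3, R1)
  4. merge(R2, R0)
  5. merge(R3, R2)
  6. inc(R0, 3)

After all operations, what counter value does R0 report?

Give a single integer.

Op 1: inc R1 by 3 -> R1=(0,3,0,0) value=3
Op 2: inc R0 by 3 -> R0=(3,0,0,0) value=3
Op 3: merge R3<->R1 -> R3=(0,3,0,0) R1=(0,3,0,0)
Op 4: merge R2<->R0 -> R2=(3,0,0,0) R0=(3,0,0,0)
Op 5: merge R3<->R2 -> R3=(3,3,0,0) R2=(3,3,0,0)
Op 6: inc R0 by 3 -> R0=(6,0,0,0) value=6

Answer: 6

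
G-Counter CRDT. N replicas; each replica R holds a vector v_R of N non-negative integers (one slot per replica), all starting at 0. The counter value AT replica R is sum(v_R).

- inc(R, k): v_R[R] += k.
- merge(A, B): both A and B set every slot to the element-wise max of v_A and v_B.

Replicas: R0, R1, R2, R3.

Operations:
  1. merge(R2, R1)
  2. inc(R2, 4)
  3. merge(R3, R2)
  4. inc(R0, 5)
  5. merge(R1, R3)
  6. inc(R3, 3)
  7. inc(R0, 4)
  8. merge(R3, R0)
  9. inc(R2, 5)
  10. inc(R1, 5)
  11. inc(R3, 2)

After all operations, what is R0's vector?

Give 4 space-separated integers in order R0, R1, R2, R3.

Answer: 9 0 4 3

Derivation:
Op 1: merge R2<->R1 -> R2=(0,0,0,0) R1=(0,0,0,0)
Op 2: inc R2 by 4 -> R2=(0,0,4,0) value=4
Op 3: merge R3<->R2 -> R3=(0,0,4,0) R2=(0,0,4,0)
Op 4: inc R0 by 5 -> R0=(5,0,0,0) value=5
Op 5: merge R1<->R3 -> R1=(0,0,4,0) R3=(0,0,4,0)
Op 6: inc R3 by 3 -> R3=(0,0,4,3) value=7
Op 7: inc R0 by 4 -> R0=(9,0,0,0) value=9
Op 8: merge R3<->R0 -> R3=(9,0,4,3) R0=(9,0,4,3)
Op 9: inc R2 by 5 -> R2=(0,0,9,0) value=9
Op 10: inc R1 by 5 -> R1=(0,5,4,0) value=9
Op 11: inc R3 by 2 -> R3=(9,0,4,5) value=18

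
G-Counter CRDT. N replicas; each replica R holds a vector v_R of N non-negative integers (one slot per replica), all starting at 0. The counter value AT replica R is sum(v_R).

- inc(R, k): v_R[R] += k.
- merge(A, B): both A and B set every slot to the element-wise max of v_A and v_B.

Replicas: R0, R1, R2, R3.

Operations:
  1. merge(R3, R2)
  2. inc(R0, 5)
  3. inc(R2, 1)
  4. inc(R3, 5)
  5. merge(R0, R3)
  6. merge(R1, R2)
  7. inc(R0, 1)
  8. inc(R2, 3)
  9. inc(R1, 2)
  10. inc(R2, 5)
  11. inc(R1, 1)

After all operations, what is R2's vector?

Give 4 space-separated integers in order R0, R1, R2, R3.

Op 1: merge R3<->R2 -> R3=(0,0,0,0) R2=(0,0,0,0)
Op 2: inc R0 by 5 -> R0=(5,0,0,0) value=5
Op 3: inc R2 by 1 -> R2=(0,0,1,0) value=1
Op 4: inc R3 by 5 -> R3=(0,0,0,5) value=5
Op 5: merge R0<->R3 -> R0=(5,0,0,5) R3=(5,0,0,5)
Op 6: merge R1<->R2 -> R1=(0,0,1,0) R2=(0,0,1,0)
Op 7: inc R0 by 1 -> R0=(6,0,0,5) value=11
Op 8: inc R2 by 3 -> R2=(0,0,4,0) value=4
Op 9: inc R1 by 2 -> R1=(0,2,1,0) value=3
Op 10: inc R2 by 5 -> R2=(0,0,9,0) value=9
Op 11: inc R1 by 1 -> R1=(0,3,1,0) value=4

Answer: 0 0 9 0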